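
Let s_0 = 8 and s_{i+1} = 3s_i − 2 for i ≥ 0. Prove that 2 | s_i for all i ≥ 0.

Base case: s_0 = 8 = 2·4, so 2 | s_0.
Assume 2 | s_m, so s_m = 2t for some integer t.
Then s_{m+1} = 3s_m − 2 = 3·(2t) − 2 = 2(3t − 1), so 2 | s_{m+1}.
So the property holds for m+1, and by induction 2 | s_i for all i ≥ 0.

2 | s_i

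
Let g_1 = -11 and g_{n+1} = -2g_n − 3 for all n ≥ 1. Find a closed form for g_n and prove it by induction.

Claim: g_n = 5·(-2)^n − 1.

Base case: g_1 = -11, and 5·(-2)^1 − 1 = -10 − 1 = -11.
Assume g_k = 5·(-2)^k − 1 for some k ≥ 1.
Then g_{k+1} = -2g_k − 3 = -2·(5·(-2)^k − 1) − 3 = -10·(-2)^k + 2 − 3 = 5·(-2)^{k+1} − 1.
By induction, g_n = 5·(-2)^n − 1 for all n ≥ 1.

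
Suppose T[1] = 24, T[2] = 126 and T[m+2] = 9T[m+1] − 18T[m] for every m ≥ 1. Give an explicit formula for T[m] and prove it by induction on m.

Claim: T[m] = 3·6^m + 2·3^m.

Base cases: T[1] = 24 and 3·6^1 + 2·3^1 = 24; T[2] = 126 and 3·6^2 + 2·3^2 = 126.
Assume T[i] = 3·6^i + 2·3^i for all 1 ≤ i ≤ j, where j ≥ 2.
Then T[j+1] = 9T[j] − 18T[j−1] = 9·(3·6^j + 2·3^j) − 18·(3·6^{j−1} + 2·3^{j−1}) = 3·(9·6 − 18)6^{j−1} + 2·(9·3 − 18)3^{j−1} = 108·6^{j−1} + 18·3^{j−1} = 3·6^{j+1} + 2·3^{j+1}.
This completes the inductive step, so T[m] = 3·6^m + 2·3^m for all m ≥ 1.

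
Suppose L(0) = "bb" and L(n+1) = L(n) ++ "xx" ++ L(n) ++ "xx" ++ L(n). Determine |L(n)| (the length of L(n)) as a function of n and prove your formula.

Claim: |L(n)| = 4·3^n − 2.

Base case: |L(0)| = 2, and 4·3^0 − 2 = 2.
Assume |L(j)| = 4·3^j − 2.
Then |L(j+1)| = 3|L(j)| + 4 = 3(4·3^j − 2) + 4 = 4·3^{j+1} − 6 + 4 = 4·3^{j+1} − 2.
So the formula holds for j+1, and by induction |L(n)| = 4·3^n − 2 for all n ≥ 0.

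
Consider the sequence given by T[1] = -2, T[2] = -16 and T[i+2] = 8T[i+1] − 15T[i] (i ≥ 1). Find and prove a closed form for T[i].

Claim: T[i] = -5^i + 3^i.

Base cases: T[1] = -2 and -5^1 + 3^1 = -2; T[2] = -16 and -5^2 + 3^2 = -16.
Assume T[j] = -5^j + 3^j for all 1 ≤ j ≤ k, where k ≥ 2.
Then T[k+1] = 8T[k] − 15T[k−1] = 8·(-5^k + 3^k) − 15·(-5^{k−1} + 3^{k−1}) = -(8·5 − 15)5^{k−1} + (8·3 − 15)3^{k−1} = -25·5^{k−1} + 9·3^{k−1} = -5^{k+1} + 3^{k+1}.
So the formula holds for k+1, and by strong induction T[i] = -5^i + 3^i for all i ≥ 1.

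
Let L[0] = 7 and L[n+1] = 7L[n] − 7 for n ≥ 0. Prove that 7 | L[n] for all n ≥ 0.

Base case: L[0] = 7 = 7·1, so 7 | L[0].
Assume 7 | L[r], so L[r] = 7t for some integer t.
Then L[r+1] = 7L[r] − 7 = 7·(7t) − 7 = 7(7t − 1), so 7 | L[r+1].
This completes the inductive step, so 7 | L[n] for all n ≥ 0.

7 | L[n]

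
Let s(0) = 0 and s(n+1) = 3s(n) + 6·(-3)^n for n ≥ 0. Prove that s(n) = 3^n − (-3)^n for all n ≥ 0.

Base case: s(0) = 0, and 3^0 − (-3)^0 = 1 − 1 = 0.
Assume s(m) = 3^m − (-3)^m for some m ≥ 0.
Then s(m+1) = 3s(m) + 6·(-3)^m = 3·(3^m − (-3)^m) + 6·(-3)^m = 3^{m+1} − 3·(-3)^m + 6·(-3)^m = 3^{m+1} + 3·(-3)^m = 3^{m+1} − (-3)^{m+1}.
By induction, s(n) = 3^n − (-3)^n for all n ≥ 0.

s(n) = 3^n − (-3)^n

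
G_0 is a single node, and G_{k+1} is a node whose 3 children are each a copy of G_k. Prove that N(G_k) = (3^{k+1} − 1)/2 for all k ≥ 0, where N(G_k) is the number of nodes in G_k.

Base case: N(G_0) = 1, and (3^{0+1} − 1)/2 = 1.
Assume N(G_r) = (3^{r+1} − 1)/2.
Then N(G_{r+1}) = 1 + 3N(G_r) = 1 + 3·(3^{r+1} − 1)/2 = 1 + (3^{r+2} − 3)/2 = (2 + 3^{r+2} − 3)/2 = (3^{r+2} − 1)/2.
By induction, N(G_k) = (3^{k+1} − 1)/2 for all k ≥ 0.

N(G_k) = (3^{k+1} − 1)/2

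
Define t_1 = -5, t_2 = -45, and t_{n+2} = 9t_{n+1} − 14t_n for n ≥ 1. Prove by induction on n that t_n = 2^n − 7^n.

Base cases: t_1 = -5 and 2^1 − 7^1 = -5; t_2 = -45 and 2^2 − 7^2 = -45.
Assume t_j = 2^j − 7^j for all 1 ≤ j ≤ r, where r ≥ 2.
Then t_{r+1} = 9t_r − 14t_{r−1} = 9·(2^r − 7^r) − 14·(2^{r−1} − 7^{r−1}) = (9·2 − 14)2^{r−1} − (9·7 − 14)7^{r−1} = 4·2^{r−1} − 49·7^{r−1} = 2^{r+1} − 7^{r+1}.
So the formula holds for r+1, and by strong induction t_n = 2^n − 7^n for all n ≥ 1.

t_n = 2^n − 7^n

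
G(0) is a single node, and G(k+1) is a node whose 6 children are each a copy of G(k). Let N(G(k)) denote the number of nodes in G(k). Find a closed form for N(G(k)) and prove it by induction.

Claim: N(G(k)) = (6^{k+1} − 1)/5.

Base case: N(G(0)) = 1, and (6^{0+1} − 1)/5 = 1.
Assume N(G(r)) = (6^{r+1} − 1)/5.
Then N(G(r+1)) = 1 + 6N(G(r)) = 1 + 6·(6^{r+1} − 1)/5 = 1 + (6^{r+2} − 6)/5 = (5 + 6^{r+2} − 6)/5 = (6^{r+2} − 1)/5.
Hence N(G(k)) = (6^{k+1} − 1)/5 for every k ≥ 0, by induction.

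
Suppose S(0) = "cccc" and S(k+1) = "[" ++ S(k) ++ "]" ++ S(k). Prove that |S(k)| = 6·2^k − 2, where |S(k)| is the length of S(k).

Base case: |S(0)| = 4, and 6·2^0 − 2 = 4.
Assume |S(j)| = 6·2^j − 2.
Then |S(j+1)| = 1 + |S(j)| + 1 + |S(j)| = 2|S(j)| + 2 = 2(6·2^j − 2) + 2 = 6·2^{j+1} − 4 + 2 = 6·2^{j+1} − 2.
By induction, |S(k)| = 6·2^k − 2 for all k ≥ 0.

|S(k)| = 6·2^k − 2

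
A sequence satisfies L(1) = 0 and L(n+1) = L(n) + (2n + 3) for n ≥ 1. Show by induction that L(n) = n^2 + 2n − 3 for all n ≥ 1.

Base case: L(1) = 0, and 1^2 + 2·1 − 3 = 0.
Assume L(m) = m^2 + 2m − 3.
Then L(m+1) = L(m) + (2m + 3) = (m^2 + 2m − 3) + (2m + 3) = m^2 + 4m,
and (m+1)^2 + 2·(m+1) − 3 = m^2 + 4m.
Hence L(n) = n^2 + 2n − 3 for every n ≥ 1, by induction.

L(n) = n^2 + 2n − 3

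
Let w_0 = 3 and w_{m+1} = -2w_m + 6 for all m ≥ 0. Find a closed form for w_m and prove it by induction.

Claim: w_m = (-2)^m + 2.

Base case: w_0 = 3, and (-2)^0 + 2 = 1 + 2 = 3.
Assume w_k = (-2)^k + 2 for some k ≥ 0.
Then w_{k+1} = -2w_k + 6 = -2·((-2)^k + 2) + 6 = -2·(-2)^k − 4 + 6 = (-2)^{k+1} + 2.
This completes the inductive step, so w_m = (-2)^m + 2 for all m ≥ 0.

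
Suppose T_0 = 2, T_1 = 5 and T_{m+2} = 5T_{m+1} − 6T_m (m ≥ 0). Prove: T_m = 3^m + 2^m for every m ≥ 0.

Base cases: T_0 = 2 and 3^0 + 2^0 = 2; T_1 = 5 and 3^1 + 2^1 = 5.
Assume T_j = 3^j + 2^j for all 0 ≤ j ≤ r, where r ≥ 1.
Then T_{r+1} = 5T_r − 6T_{r−1} = 5·(3^r + 2^r) − 6·(3^{r−1} + 2^{r−1}) = (5·3 − 6)3^{r−1} + (5·2 − 6)2^{r−1} = 9·3^{r−1} + 4·2^{r−1} = 3^{r+1} + 2^{r+1}.
So the formula holds for r+1, and by strong induction T_m = 3^m + 2^m for all m ≥ 0.

T_m = 3^m + 2^m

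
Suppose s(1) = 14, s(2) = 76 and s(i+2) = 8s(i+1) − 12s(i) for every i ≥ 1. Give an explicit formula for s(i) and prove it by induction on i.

Claim: s(i) = 2^i + 2·6^i.

Base cases: s(1) = 14 and 2^1 + 2·6^1 = 14; s(2) = 76 and 2^2 + 2·6^2 = 76.
Assume s(j) = 2^j + 2·6^j for all 1 ≤ j ≤ k, where k ≥ 2.
Then s(k+1) = 8s(k) − 12s(k−1) = 8·(2^k + 2·6^k) − 12·(2^{k−1} + 2·6^{k−1}) = (8·2 − 12)2^{k−1} + 2·(8·6 − 12)6^{k−1} = 4·2^{k−1} + 72·6^{k−1} = 2^{k+1} + 2·6^{k+1}.
By strong induction, s(i) = 2^i + 2·6^i for all i ≥ 1.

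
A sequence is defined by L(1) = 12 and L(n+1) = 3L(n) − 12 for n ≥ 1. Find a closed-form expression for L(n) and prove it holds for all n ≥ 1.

Claim: L(n) = 2·3^n + 6.

Base case: L(1) = 12, and 2·3^1 + 6 = 6 + 6 = 12.
Assume L(r) = 2·3^r + 6 for some r ≥ 1.
Then L(r+1) = 3L(r) − 12 = 3·(2·3^r + 6) − 12 = 6·3^r + 18 − 12 = 2·3^{r+1} + 6.
Hence L(n) = 2·3^n + 6 for every n ≥ 1, by induction.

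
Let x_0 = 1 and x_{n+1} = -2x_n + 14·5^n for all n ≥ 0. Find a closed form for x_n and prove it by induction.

Claim: x_n = -(-2)^n + 2·5^n.

Base case: x_0 = 1, and -(-2)^0 + 2·5^0 = -1 + 2 = 1.
Assume x_j = -(-2)^j + 2·5^j for some j ≥ 0.
Then x_{j+1} = -2x_j + 14·5^j = -2·(-(-2)^j + 2·5^j) + 14·5^j = -(-2)^{j+1} − 4·5^j + 14·5^j = -(-2)^{j+1} + 10·5^j = -(-2)^{j+1} + 2·5^{j+1}.
This completes the inductive step, so x_n = -(-2)^n + 2·5^n for all n ≥ 0.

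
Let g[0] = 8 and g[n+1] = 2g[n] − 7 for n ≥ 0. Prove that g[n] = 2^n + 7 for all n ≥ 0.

Base case: g[0] = 8, and 2^0 + 7 = 1 + 7 = 8.
Assume g[k] = 2^k + 7 for some k ≥ 0.
Then g[k+1] = 2g[k] − 7 = 2·(2^k + 7) − 7 = 2^{k+1} + 14 − 7 = 2^{k+1} + 7.
Hence g[n] = 2^n + 7 for every n ≥ 0, by induction.

g[n] = 2^n + 7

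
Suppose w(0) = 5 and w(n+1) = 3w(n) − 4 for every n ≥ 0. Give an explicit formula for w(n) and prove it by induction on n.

Claim: w(n) = 3^{n+1} + 2.

Base case: w(0) = 5, and 3^{0+1} + 2 = 3 + 2 = 5.
Assume w(k) = 3^{k+1} + 2 for some k ≥ 0.
Then w(k+1) = 3w(k) − 4 = 3·(3^{k+1} + 2) − 4 = 3^{k+2} + 6 − 4 = 3^{k+2} + 2.
So the formula holds for k+1, and by induction w(n) = 3^{n+1} + 2 for all n ≥ 0.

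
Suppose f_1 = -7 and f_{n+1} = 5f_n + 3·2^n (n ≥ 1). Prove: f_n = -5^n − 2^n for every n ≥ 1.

Base case: f_1 = -7, and -5^1 − 2^1 = -5 − 2 = -7.
Assume f_j = -5^j − 2^j for some j ≥ 1.
Then f_{j+1} = 5f_j + 3·2^j = 5·(-5^j − 2^j) + 3·2^j = -5^{j+1} − 5·2^j + 3·2^j = -5^{j+1} − 2·2^j = -5^{j+1} − 2^{j+1}.
Hence f_n = -5^n − 2^n for every n ≥ 1, by induction.

f_n = -5^n − 2^n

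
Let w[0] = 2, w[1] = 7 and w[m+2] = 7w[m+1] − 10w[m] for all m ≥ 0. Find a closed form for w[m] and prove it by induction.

Claim: w[m] = 5^m + 2^m.

Base cases: w[0] = 2 and 5^0 + 2^0 = 2; w[1] = 7 and 5^1 + 2^1 = 7.
Assume w[j] = 5^j + 2^j for all 0 ≤ j ≤ k, where k ≥ 1.
Then w[k+1] = 7w[k] − 10w[k−1] = 7·(5^k + 2^k) − 10·(5^{k−1} + 2^{k−1}) = (7·5 − 10)5^{k−1} + (7·2 − 10)2^{k−1} = 25·5^{k−1} + 4·2^{k−1} = 5^{k+1} + 2^{k+1}.
This completes the inductive step, so w[m] = 5^m + 2^m for all m ≥ 0.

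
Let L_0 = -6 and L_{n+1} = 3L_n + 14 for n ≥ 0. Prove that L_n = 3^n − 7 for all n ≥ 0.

Base case: L_0 = -6, and 3^0 − 7 = 1 − 7 = -6.
Assume L_k = 3^k − 7 for some k ≥ 0.
Then L_{k+1} = 3L_k + 14 = 3·(3^k − 7) + 14 = 3^{k+1} − 21 + 14 = 3^{k+1} − 7.
Hence L_n = 3^n − 7 for every n ≥ 0, by induction.

L_n = 3^n − 7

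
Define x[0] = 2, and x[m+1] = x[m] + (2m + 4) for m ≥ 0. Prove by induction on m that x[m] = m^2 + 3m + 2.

Base case: x[0] = 2, and 0^2 + 3·0 + 2 = 2.
Assume x[k] = k^2 + 3k + 2.
Then x[k+1] = x[k] + (2k + 4) = (k^2 + 3k + 2) + (2k + 4) = k^2 + 5k + 6,
and (k+1)^2 + 3·(k+1) + 2 = k^2 + 5k + 6.
Hence x[m] = m^2 + 3m + 2 for every m ≥ 0, by induction.

x[m] = m^2 + 3m + 2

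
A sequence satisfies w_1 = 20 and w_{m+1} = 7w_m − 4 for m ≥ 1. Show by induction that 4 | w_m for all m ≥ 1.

Base case: w_1 = 20 = 4·5, so 4 | w_1.
Assume 4 | w_r, so w_r = 4t for some integer t.
Then w_{r+1} = 7w_r − 4 = 7·(4t) − 4 = 4(7t − 1), so 4 | w_{r+1}.
So the property holds for r+1, and by induction 4 | w_m for all m ≥ 1.

4 | w_m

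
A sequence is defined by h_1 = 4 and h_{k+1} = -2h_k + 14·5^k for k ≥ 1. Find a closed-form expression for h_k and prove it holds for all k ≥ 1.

Claim: h_k = 3·(-2)^k + 2·5^k.

Base case: h_1 = 4, and 3·(-2)^1 + 2·5^1 = -6 + 10 = 4.
Assume h_r = 3·(-2)^r + 2·5^r for some r ≥ 1.
Then h_{r+1} = -2h_r + 14·5^r = -2·(3·(-2)^r + 2·5^r) + 14·5^r = 3·(-2)^{r+1} − 4·5^r + 14·5^r = 3·(-2)^{r+1} + 10·5^r = 3·(-2)^{r+1} + 2·5^{r+1}.
This completes the inductive step, so h_k = 3·(-2)^k + 2·5^k for all k ≥ 1.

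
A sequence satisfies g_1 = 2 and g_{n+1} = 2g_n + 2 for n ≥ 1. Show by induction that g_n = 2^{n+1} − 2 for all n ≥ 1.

Base case: g_1 = 2, and 2^{1+1} − 2 = 4 − 2 = 2.
Assume g_r = 2^{r+1} − 2 for some r ≥ 1.
Then g_{r+1} = 2g_r + 2 = 2·(2^{r+1} − 2) + 2 = 2^{r+2} − 4 + 2 = 2^{r+2} − 2.
Hence g_n = 2^{n+1} − 2 for every n ≥ 1, by induction.

g_n = 2^{n+1} − 2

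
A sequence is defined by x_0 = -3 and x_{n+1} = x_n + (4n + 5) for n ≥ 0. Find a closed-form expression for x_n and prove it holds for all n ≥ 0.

Claim: x_n = 2n^2 + 3n − 3.

Base case: x_0 = -3, and 2·0^2 + 3·0 − 3 = -3.
Assume x_m = 2m^2 + 3m − 3.
Then x_{m+1} = x_m + (4m + 5) = (2m^2 + 3m − 3) + (4m + 5) = 2m^2 + 7m + 2,
and 2·(m+1)^2 + 3·(m+1) − 3 = 2m^2 + 7m + 2.
This completes the inductive step, so x_n = 2n^2 + 3n − 3 for all n ≥ 0.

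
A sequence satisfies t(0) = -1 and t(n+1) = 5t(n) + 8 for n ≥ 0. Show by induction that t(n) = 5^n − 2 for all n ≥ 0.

Base case: t(0) = -1, and 5^0 − 2 = 1 − 2 = -1.
Assume t(j) = 5^j − 2 for some j ≥ 0.
Then t(j+1) = 5t(j) + 8 = 5·(5^j − 2) + 8 = 5^{j+1} − 10 + 8 = 5^{j+1} − 2.
Hence t(n) = 5^n − 2 for every n ≥ 0, by induction.

t(n) = 5^n − 2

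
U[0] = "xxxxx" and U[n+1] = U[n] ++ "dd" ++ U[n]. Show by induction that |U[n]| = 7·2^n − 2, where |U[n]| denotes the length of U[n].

Base case: |U[0]| = 5, and 7·2^0 − 2 = 5.
Assume |U[k]| = 7·2^k − 2.
Then |U[k+1]| = |U[k]| + 2 + |U[k]| = 2|U[k]| + 2 = 2(7·2^k − 2) + 2 = 7·2^{k+1} − 4 + 2 = 7·2^{k+1} − 2.
By induction, |U[n]| = 7·2^n − 2 for all n ≥ 0.

|U[n]| = 7·2^n − 2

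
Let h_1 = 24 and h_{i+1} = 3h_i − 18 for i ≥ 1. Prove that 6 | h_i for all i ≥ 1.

Base case: h_1 = 24 = 6·4, so 6 | h_1.
Assume 6 | h_r, so h_r = 6t for some integer t.
Then h_{r+1} = 3h_r − 18 = 3·(6t) − 18 = 6(3t − 3), so 6 | h_{r+1}.
Hence 6 | h_i for every i ≥ 1, by induction.

6 | h_i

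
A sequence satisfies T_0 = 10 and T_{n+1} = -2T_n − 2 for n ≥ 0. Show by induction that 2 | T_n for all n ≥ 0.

Base case: T_0 = 10 = 2·5, so 2 | T_0.
Assume 2 | T_j, so T_j = 2t for some integer t.
Then T_{j+1} = -2T_j − 2 = -2·(2t) − 2 = 2(-2t − 1), so 2 | T_{j+1}.
So the property holds for j+1, and by induction 2 | T_n for all n ≥ 0.

2 | T_n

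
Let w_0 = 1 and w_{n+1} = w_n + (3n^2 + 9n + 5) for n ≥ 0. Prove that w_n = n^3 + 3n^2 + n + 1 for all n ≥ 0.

Base case: w_0 = 1, and 0^3 + 3·0^2 + 0 + 1 = 1.
Assume w_r = r^3 + 3r^2 + r + 1.
Then w_{r+1} = w_r + (3r^2 + 9r + 5) = (r^3 + 3r^2 + r + 1) + (3r^2 + 9r + 5) = r^3 + 6r^2 + 10r + 6,
and (r+1)^3 + 3·(r+1)^2 + (r+1) + 1 = r^3 + 6r^2 + 10r + 6.
Hence w_n = n^3 + 3n^2 + n + 1 for every n ≥ 0, by induction.

w_n = n^3 + 3n^2 + n + 1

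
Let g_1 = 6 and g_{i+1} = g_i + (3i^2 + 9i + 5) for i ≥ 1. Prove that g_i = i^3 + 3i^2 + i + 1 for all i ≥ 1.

Base case: g_1 = 6, and 1^3 + 3·1^2 + 1 + 1 = 6.
Assume g_j = j^3 + 3j^2 + j + 1.
Then g_{j+1} = g_j + (3j^2 + 9j + 5) = (j^3 + 3j^2 + j + 1) + (3j^2 + 9j + 5) = j^3 + 6j^2 + 10j + 6,
and (j+1)^3 + 3·(j+1)^2 + (j+1) + 1 = j^3 + 6j^2 + 10j + 6.
Hence g_i = i^3 + 3i^2 + i + 1 for every i ≥ 1, by induction.

g_i = i^3 + 3i^2 + i + 1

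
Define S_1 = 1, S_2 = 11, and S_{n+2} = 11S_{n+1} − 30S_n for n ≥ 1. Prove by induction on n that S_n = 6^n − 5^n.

Base cases: S_1 = 1 and 6^1 − 5^1 = 1; S_2 = 11 and 6^2 − 5^2 = 11.
Assume S_i = 6^i − 5^i for all 1 ≤ i ≤ j, where j ≥ 2.
Then S_{j+1} = 11S_j − 30S_{j−1} = 11·(6^j − 5^j) − 30·(6^{j−1} − 5^{j−1}) = (11·6 − 30)6^{j−1} − (11·5 − 30)5^{j−1} = 36·6^{j−1} − 25·5^{j−1} = 6^{j+1} − 5^{j+1}.
By strong induction, S_n = 6^n − 5^n for all n ≥ 1.

S_n = 6^n − 5^n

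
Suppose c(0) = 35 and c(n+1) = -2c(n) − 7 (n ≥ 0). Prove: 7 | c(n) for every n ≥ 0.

Base case: c(0) = 35 = 7·5, so 7 | c(0).
Assume 7 | c(r), so c(r) = 7t for some integer t.
Then c(r+1) = -2c(r) − 7 = -2·(7t) − 7 = 7(-2t − 1), so 7 | c(r+1).
By induction, 7 | c(n) for all n ≥ 0.

7 | c(n)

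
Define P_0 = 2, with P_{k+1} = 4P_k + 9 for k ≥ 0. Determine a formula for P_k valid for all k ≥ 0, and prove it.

Claim: P_k = 5·4^k − 3.

Base case: P_0 = 2, and 5·4^0 − 3 = 5 − 3 = 2.
Assume P_j = 5·4^j − 3 for some j ≥ 0.
Then P_{j+1} = 4P_j + 9 = 4·(5·4^j − 3) + 9 = 20·4^j − 12 + 9 = 5·4^{j+1} − 3.
Hence P_k = 5·4^k − 3 for every k ≥ 0, by induction.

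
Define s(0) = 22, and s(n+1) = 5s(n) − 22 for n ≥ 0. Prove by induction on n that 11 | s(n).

Base case: s(0) = 22 = 11·2, so 11 | s(0).
Assume 11 | s(k), so s(k) = 11t for some integer t.
Then s(k+1) = 5s(k) − 22 = 5·(11t) − 22 = 11(5t − 2), so 11 | s(k+1).
So the property holds for k+1, and by induction 11 | s(n) for all n ≥ 0.

11 | s(n)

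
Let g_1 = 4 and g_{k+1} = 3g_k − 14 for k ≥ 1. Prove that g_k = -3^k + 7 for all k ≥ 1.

Base case: g_1 = 4, and -3^1 + 7 = -3 + 7 = 4.
Assume g_j = -3^j + 7 for some j ≥ 1.
Then g_{j+1} = 3g_j − 14 = 3·(-3^j + 7) − 14 = -3^{j+1} + 21 − 14 = -3^{j+1} + 7.
By induction, g_k = -3^k + 7 for all k ≥ 1.

g_k = -3^k + 7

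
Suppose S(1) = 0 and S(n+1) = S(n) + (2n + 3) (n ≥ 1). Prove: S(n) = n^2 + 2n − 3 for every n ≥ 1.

Base case: S(1) = 0, and 1^2 + 2·1 − 3 = 0.
Assume S(r) = r^2 + 2r − 3.
Then S(r+1) = S(r) + (2r + 3) = (r^2 + 2r − 3) + (2r + 3) = r^2 + 4r,
and (r+1)^2 + 2·(r+1) − 3 = r^2 + 4r.
By induction, S(n) = n^2 + 2n − 3 for all n ≥ 1.

S(n) = n^2 + 2n − 3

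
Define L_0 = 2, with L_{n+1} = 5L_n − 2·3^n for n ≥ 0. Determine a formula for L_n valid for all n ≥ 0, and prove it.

Claim: L_n = 5^n + 3^n.

Base case: L_0 = 2, and 5^0 + 3^0 = 1 + 1 = 2.
Assume L_r = 5^r + 3^r for some r ≥ 0.
Then L_{r+1} = 5L_r − 2·3^r = 5·(5^r + 3^r) − 2·3^r = 5^{r+1} + 5·3^r − 2·3^r = 5^{r+1} + 3·3^r = 5^{r+1} + 3^{r+1}.
So the formula holds for r+1, and by induction L_n = 5^n + 3^n for all n ≥ 0.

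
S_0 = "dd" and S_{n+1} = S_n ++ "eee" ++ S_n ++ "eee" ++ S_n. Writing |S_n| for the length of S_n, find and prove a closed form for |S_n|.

Claim: |S_n| = 5·3^n − 3.

Base case: |S_0| = 2, and 5·3^0 − 3 = 2.
Assume |S_r| = 5·3^r − 3.
Then |S_{r+1}| = 3|S_r| + 6 = 3(5·3^r − 3) + 6 = 5·3^{r+1} − 9 + 6 = 5·3^{r+1} − 3.
So the formula holds for r+1, and by induction |S_n| = 5·3^n − 3 for all n ≥ 0.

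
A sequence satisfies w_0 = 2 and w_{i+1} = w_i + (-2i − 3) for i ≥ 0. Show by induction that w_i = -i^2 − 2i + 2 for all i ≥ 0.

Base case: w_0 = 2, and -0^2 − 2·0 + 2 = 2.
Assume w_r = -r^2 − 2r + 2.
Then w_{r+1} = w_r + (-2r − 3) = (-r^2 − 2r + 2) + (-2r − 3) = -r^2 − 4r − 1,
and -(r+1)^2 − 2·(r+1) + 2 = -r^2 − 4r − 1.
This completes the inductive step, so w_i = -i^2 − 2i + 2 for all i ≥ 0.

w_i = -i^2 − 2i + 2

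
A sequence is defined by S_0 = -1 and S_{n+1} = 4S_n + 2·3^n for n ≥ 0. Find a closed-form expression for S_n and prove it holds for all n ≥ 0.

Claim: S_n = 4^n − 2·3^n.

Base case: S_0 = -1, and 4^0 − 2·3^0 = 1 − 2 = -1.
Assume S_j = 4^j − 2·3^j for some j ≥ 0.
Then S_{j+1} = 4S_j + 2·3^j = 4·(4^j − 2·3^j) + 2·3^j = 4^{j+1} − 8·3^j + 2·3^j = 4^{j+1} − 6·3^j = 4^{j+1} − 2·3^{j+1}.
So the formula holds for j+1, and by induction S_n = 4^n − 2·3^n for all n ≥ 0.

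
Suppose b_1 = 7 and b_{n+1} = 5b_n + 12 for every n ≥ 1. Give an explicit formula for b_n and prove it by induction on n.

Claim: b_n = 2·5^n − 3.

Base case: b_1 = 7, and 2·5^1 − 3 = 10 − 3 = 7.
Assume b_m = 2·5^m − 3 for some m ≥ 1.
Then b_{m+1} = 5b_m + 12 = 5·(2·5^m − 3) + 12 = 10·5^m − 15 + 12 = 2·5^{m+1} − 3.
Hence b_n = 2·5^n − 3 for every n ≥ 1, by induction.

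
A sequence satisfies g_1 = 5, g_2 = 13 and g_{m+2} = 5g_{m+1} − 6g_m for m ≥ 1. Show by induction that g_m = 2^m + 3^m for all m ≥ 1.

Base cases: g_1 = 5 and 2^1 + 3^1 = 5; g_2 = 13 and 2^2 + 3^2 = 13.
Assume g_i = 2^i + 3^i for all 1 ≤ i ≤ j, where j ≥ 2.
Then g_{j+1} = 5g_j − 6g_{j−1} = 5·(2^j + 3^j) − 6·(2^{j−1} + 3^{j−1}) = (5·2 − 6)2^{j−1} + (5·3 − 6)3^{j−1} = 4·2^{j−1} + 9·3^{j−1} = 2^{j+1} + 3^{j+1}.
Hence g_m = 2^m + 3^m for every m ≥ 1, by strong induction.

g_m = 2^m + 3^m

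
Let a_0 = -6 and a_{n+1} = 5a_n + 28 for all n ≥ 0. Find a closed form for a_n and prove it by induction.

Claim: a_n = 5^n − 7.

Base case: a_0 = -6, and 5^0 − 7 = 1 − 7 = -6.
Assume a_m = 5^m − 7 for some m ≥ 0.
Then a_{m+1} = 5a_m + 28 = 5·(5^m − 7) + 28 = 5^{m+1} − 35 + 28 = 5^{m+1} − 7.
So the formula holds for m+1, and by induction a_n = 5^n − 7 for all n ≥ 0.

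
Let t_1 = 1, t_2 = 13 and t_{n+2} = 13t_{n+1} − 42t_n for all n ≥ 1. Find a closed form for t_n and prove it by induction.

Claim: t_n = -6^n + 7^n.

Base cases: t_1 = 1 and -6^1 + 7^1 = 1; t_2 = 13 and -6^2 + 7^2 = 13.
Assume t_j = -6^j + 7^j for all 1 ≤ j ≤ r, where r ≥ 2.
Then t_{r+1} = 13t_r − 42t_{r−1} = 13·(-6^r + 7^r) − 42·(-6^{r−1} + 7^{r−1}) = -(13·6 − 42)6^{r−1} + (13·7 − 42)7^{r−1} = -36·6^{r−1} + 49·7^{r−1} = -6^{r+1} + 7^{r+1}.
Hence t_n = -6^n + 7^n for every n ≥ 1, by strong induction.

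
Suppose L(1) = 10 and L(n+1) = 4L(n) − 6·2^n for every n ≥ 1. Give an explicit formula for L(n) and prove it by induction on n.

Claim: L(n) = 4^n + 3·2^n.

Base case: L(1) = 10, and 4^1 + 3·2^1 = 4 + 6 = 10.
Assume L(r) = 4^r + 3·2^r for some r ≥ 1.
Then L(r+1) = 4L(r) − 6·2^r = 4·(4^r + 3·2^r) − 6·2^r = 4^{r+1} + 12·2^r − 6·2^r = 4^{r+1} + 6·2^r = 4^{r+1} + 3·2^{r+1}.
So the formula holds for r+1, and by induction L(n) = 4^n + 3·2^n for all n ≥ 1.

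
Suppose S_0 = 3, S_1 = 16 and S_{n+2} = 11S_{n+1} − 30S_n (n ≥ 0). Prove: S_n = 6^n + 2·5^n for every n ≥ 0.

Base cases: S_0 = 3 and 6^0 + 2·5^0 = 3; S_1 = 16 and 6^1 + 2·5^1 = 16.
Assume S_i = 6^i + 2·5^i for all 0 ≤ i ≤ j, where j ≥ 1.
Then S_{j+1} = 11S_j − 30S_{j−1} = 11·(6^j + 2·5^j) − 30·(6^{j−1} + 2·5^{j−1}) = (11·6 − 30)6^{j−1} + 2·(11·5 − 30)5^{j−1} = 36·6^{j−1} + 50·5^{j−1} = 6^{j+1} + 2·5^{j+1}.
So the formula holds for j+1, and by strong induction S_n = 6^n + 2·5^n for all n ≥ 0.

S_n = 6^n + 2·5^n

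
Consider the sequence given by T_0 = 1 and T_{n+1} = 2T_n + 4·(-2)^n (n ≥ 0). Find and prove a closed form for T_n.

Claim: T_n = 2·2^n − (-2)^n.

Base case: T_0 = 1, and 2·2^0 − (-2)^0 = 2 − 1 = 1.
Assume T_k = 2·2^k − (-2)^k for some k ≥ 0.
Then T_{k+1} = 2T_k + 4·(-2)^k = 2·(2·2^k − (-2)^k) + 4·(-2)^k = 2·2^{k+1} − 2·(-2)^k + 4·(-2)^k = 2·2^{k+1} + 2·(-2)^k = 2·2^{k+1} − (-2)^{k+1}.
By induction, T_n = 2·2^n − (-2)^n for all n ≥ 0.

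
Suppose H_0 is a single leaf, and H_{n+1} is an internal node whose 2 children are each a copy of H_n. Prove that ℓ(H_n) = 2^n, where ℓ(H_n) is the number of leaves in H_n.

Base case: ℓ(H_0) = 1, and 2^0 = 1.
Assume ℓ(H_r) = 2^r.
Then ℓ(H_{r+1}) = 2·ℓ(H_r) = 2·2^r = 2^{r+1}.
Hence ℓ(H_n) = 2^n for every n ≥ 0, by induction.

ℓ(H_n) = 2^n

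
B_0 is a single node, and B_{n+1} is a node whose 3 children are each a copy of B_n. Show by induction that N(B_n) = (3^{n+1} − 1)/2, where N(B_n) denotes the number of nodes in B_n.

Base case: N(B_0) = 1, and (3^{0+1} − 1)/2 = 1.
Assume N(B_k) = (3^{k+1} − 1)/2.
Then N(B_{k+1}) = 1 + 3N(B_k) = 1 + 3·(3^{k+1} − 1)/2 = 1 + (3^{k+2} − 3)/2 = (2 + 3^{k+2} − 3)/2 = (3^{k+2} − 1)/2.
So the formula holds for k+1, and by induction N(B_n) = (3^{n+1} − 1)/2 for all n ≥ 0.

N(B_n) = (3^{n+1} − 1)/2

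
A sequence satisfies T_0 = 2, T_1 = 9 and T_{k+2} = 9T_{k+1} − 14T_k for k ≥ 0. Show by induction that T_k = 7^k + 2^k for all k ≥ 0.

Base cases: T_0 = 2 and 7^0 + 2^0 = 2; T_1 = 9 and 7^1 + 2^1 = 9.
Assume T_i = 7^i + 2^i for all 0 ≤ i ≤ j, where j ≥ 1.
Then T_{j+1} = 9T_j − 14T_{j−1} = 9·(7^j + 2^j) − 14·(7^{j−1} + 2^{j−1}) = (9·7 − 14)7^{j−1} + (9·2 − 14)2^{j−1} = 49·7^{j−1} + 4·2^{j−1} = 7^{j+1} + 2^{j+1}.
Hence T_k = 7^k + 2^k for every k ≥ 0, by strong induction.

T_k = 7^k + 2^k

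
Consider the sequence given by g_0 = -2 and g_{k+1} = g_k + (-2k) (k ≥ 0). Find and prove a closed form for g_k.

Claim: g_k = -k^2 + k − 2.

Base case: g_0 = -2, and -0^2 + 0 − 2 = -2.
Assume g_m = -m^2 + m − 2.
Then g_{m+1} = g_m + (-2m) = (-m^2 + m − 2) + (-2m) = -m^2 − m − 2,
and -(m+1)^2 + (m+1) − 2 = -m^2 − m − 2.
Hence g_k = -k^2 + k − 2 for every k ≥ 0, by induction.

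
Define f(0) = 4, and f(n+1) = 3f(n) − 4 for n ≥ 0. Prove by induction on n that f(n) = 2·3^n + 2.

Base case: f(0) = 4, and 2·3^0 + 2 = 2 + 2 = 4.
Assume f(k) = 2·3^k + 2 for some k ≥ 0.
Then f(k+1) = 3f(k) − 4 = 3·(2·3^k + 2) − 4 = 6·3^k + 6 − 4 = 2·3^{k+1} + 2.
So the formula holds for k+1, and by induction f(n) = 2·3^n + 2 for all n ≥ 0.

f(n) = 2·3^n + 2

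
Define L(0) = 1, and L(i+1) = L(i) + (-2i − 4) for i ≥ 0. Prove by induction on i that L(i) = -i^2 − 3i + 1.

Base case: L(0) = 1, and -0^2 − 3·0 + 1 = 1.
Assume L(j) = -j^2 − 3j + 1.
Then L(j+1) = L(j) + (-2j − 4) = (-j^2 − 3j + 1) + (-2j − 4) = -j^2 − 5j − 3,
and -(j+1)^2 − 3·(j+1) + 1 = -j^2 − 5j − 3.
By induction, L(i) = -i^2 − 3i + 1 for all i ≥ 0.

L(i) = -i^2 − 3i + 1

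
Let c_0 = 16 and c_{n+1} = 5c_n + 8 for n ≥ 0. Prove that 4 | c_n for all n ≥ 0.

Base case: c_0 = 16 = 4·4, so 4 | c_0.
Assume 4 | c_m, so c_m = 4t for some integer t.
Then c_{m+1} = 5c_m + 8 = 5·(4t) + 8 = 4(5t + 2), so 4 | c_{m+1}.
By induction, 4 | c_n for all n ≥ 0.

4 | c_n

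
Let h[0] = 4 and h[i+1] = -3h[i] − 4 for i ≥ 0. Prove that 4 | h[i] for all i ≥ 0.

Base case: h[0] = 4 = 4·1, so 4 | h[0].
Assume 4 | h[j], so h[j] = 4t for some integer t.
Then h[j+1] = -3h[j] − 4 = -3·(4t) − 4 = 4(-3t − 1), so 4 | h[j+1].
Hence 4 | h[i] for every i ≥ 0, by induction.

4 | h[i]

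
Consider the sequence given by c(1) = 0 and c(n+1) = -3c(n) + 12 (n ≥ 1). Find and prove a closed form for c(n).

Claim: c(n) = (-3)^n + 3.

Base case: c(1) = 0, and (-3)^1 + 3 = -3 + 3 = 0.
Assume c(m) = (-3)^m + 3 for some m ≥ 1.
Then c(m+1) = -3c(m) + 12 = -3·((-3)^m + 3) + 12 = -3·(-3)^m − 9 + 12 = (-3)^{m+1} + 3.
This completes the inductive step, so c(n) = (-3)^n + 3 for all n ≥ 1.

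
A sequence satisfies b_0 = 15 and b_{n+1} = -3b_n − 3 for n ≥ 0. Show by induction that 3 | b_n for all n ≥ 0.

Base case: b_0 = 15 = 3·5, so 3 | b_0.
Assume 3 | b_r, so b_r = 3t for some integer t.
Then b_{r+1} = -3b_r − 3 = -3·(3t) − 3 = 3(-3t − 1), so 3 | b_{r+1}.
This completes the inductive step, so 3 | b_n for all n ≥ 0.

3 | b_n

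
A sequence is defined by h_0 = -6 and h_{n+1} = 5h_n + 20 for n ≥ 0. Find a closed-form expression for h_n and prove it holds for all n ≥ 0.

Claim: h_n = -5^n − 5.

Base case: h_0 = -6, and -5^0 − 5 = -1 − 5 = -6.
Assume h_k = -5^k − 5 for some k ≥ 0.
Then h_{k+1} = 5h_k + 20 = 5·(-5^k − 5) + 20 = -5^{k+1} − 25 + 20 = -5^{k+1} − 5.
By induction, h_n = -5^n − 5 for all n ≥ 0.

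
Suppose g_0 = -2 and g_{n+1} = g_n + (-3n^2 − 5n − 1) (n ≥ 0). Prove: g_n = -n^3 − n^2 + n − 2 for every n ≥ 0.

Base case: g_0 = -2, and -0^3 − 0^2 + 0 − 2 = -2.
Assume g_m = -m^3 − m^2 + m − 2.
Then g_{m+1} = g_m + (-3m^2 − 5m − 1) = (-m^3 − m^2 + m − 2) + (-3m^2 − 5m − 1) = -m^3 − 4m^2 − 4m − 3,
and -(m+1)^3 − (m+1)^2 + (m+1) − 2 = -m^3 − 4m^2 − 4m − 3.
This completes the inductive step, so g_n = -n^3 − n^2 + n − 2 for all n ≥ 0.

g_n = -n^3 − n^2 + n − 2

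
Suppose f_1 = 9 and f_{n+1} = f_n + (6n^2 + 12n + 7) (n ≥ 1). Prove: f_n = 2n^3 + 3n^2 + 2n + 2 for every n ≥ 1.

Base case: f_1 = 9, and 2·1^3 + 3·1^2 + 2·1 + 2 = 9.
Assume f_k = 2k^3 + 3k^2 + 2k + 2.
Then f_{k+1} = f_k + (6k^2 + 12k + 7) = (2k^3 + 3k^2 + 2k + 2) + (6k^2 + 12k + 7) = 2k^3 + 9k^2 + 14k + 9,
and 2·(k+1)^3 + 3·(k+1)^2 + 2·(k+1) + 2 = 2k^3 + 9k^2 + 14k + 9.
This completes the inductive step, so f_n = 2n^3 + 3n^2 + 2n + 2 for all n ≥ 1.

f_n = 2n^3 + 3n^2 + 2n + 2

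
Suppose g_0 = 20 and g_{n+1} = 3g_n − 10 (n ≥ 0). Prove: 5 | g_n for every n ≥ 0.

Base case: g_0 = 20 = 5·4, so 5 | g_0.
Assume 5 | g_m, so g_m = 5t for some integer t.
Then g_{m+1} = 3g_m − 10 = 3·(5t) − 10 = 5(3t − 2), so 5 | g_{m+1}.
This completes the inductive step, so 5 | g_n for all n ≥ 0.

5 | g_n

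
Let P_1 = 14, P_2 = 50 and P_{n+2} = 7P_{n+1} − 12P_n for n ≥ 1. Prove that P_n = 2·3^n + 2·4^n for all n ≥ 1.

Base cases: P_1 = 14 and 2·3^1 + 2·4^1 = 14; P_2 = 50 and 2·3^2 + 2·4^2 = 50.
Assume P_i = 2·3^i + 2·4^i for all 1 ≤ i ≤ j, where j ≥ 2.
Then P_{j+1} = 7P_j − 12P_{j−1} = 7·(2·3^j + 2·4^j) − 12·(2·3^{j−1} + 2·4^{j−1}) = 2·(7·3 − 12)3^{j−1} + 2·(7·4 − 12)4^{j−1} = 18·3^{j−1} + 32·4^{j−1} = 2·3^{j+1} + 2·4^{j+1}.
Hence P_n = 2·3^n + 2·4^n for every n ≥ 1, by strong induction.

P_n = 2·3^n + 2·4^n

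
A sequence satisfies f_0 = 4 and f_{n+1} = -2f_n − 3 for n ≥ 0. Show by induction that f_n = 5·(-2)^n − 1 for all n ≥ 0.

Base case: f_0 = 4, and 5·(-2)^0 − 1 = 5 − 1 = 4.
Assume f_m = 5·(-2)^m − 1 for some m ≥ 0.
Then f_{m+1} = -2f_m − 3 = -2·(5·(-2)^m − 1) − 3 = -10·(-2)^m + 2 − 3 = 5·(-2)^{m+1} − 1.
So the formula holds for m+1, and by induction f_n = 5·(-2)^n − 1 for all n ≥ 0.

f_n = 5·(-2)^n − 1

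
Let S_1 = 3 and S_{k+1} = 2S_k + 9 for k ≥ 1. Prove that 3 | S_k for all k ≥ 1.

Base case: S_1 = 3 = 3·1, so 3 | S_1.
Assume 3 | S_j, so S_j = 3t for some integer t.
Then S_{j+1} = 2S_j + 9 = 2·(3t) + 9 = 3(2t + 3), so 3 | S_{j+1}.
Hence 3 | S_k for every k ≥ 1, by induction.

3 | S_k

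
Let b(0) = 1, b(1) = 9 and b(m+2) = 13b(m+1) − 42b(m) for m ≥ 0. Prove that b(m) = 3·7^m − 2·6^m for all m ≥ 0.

Base cases: b(0) = 1 and 3·7^0 − 2·6^0 = 1; b(1) = 9 and 3·7^1 − 2·6^1 = 9.
Assume b(j) = 3·7^j − 2·6^j for all 0 ≤ j ≤ r, where r ≥ 1.
Then b(r+1) = 13b(r) − 42b(r−1) = 13·(3·7^r − 2·6^r) − 42·(3·7^{r−1} − 2·6^{r−1}) = 3·(13·7 − 42)7^{r−1} − 2·(13·6 − 42)6^{r−1} = 147·7^{r−1} − 72·6^{r−1} = 3·7^{r+1} − 2·6^{r+1}.
This completes the inductive step, so b(m) = 3·7^m − 2·6^m for all m ≥ 0.

b(m) = 3·7^m − 2·6^m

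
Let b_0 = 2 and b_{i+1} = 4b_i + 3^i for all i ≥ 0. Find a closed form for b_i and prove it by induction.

Claim: b_i = 3·4^i − 3^i.

Base case: b_0 = 2, and 3·4^0 − 3^0 = 3 − 1 = 2.
Assume b_m = 3·4^m − 3^m for some m ≥ 0.
Then b_{m+1} = 4b_m + 3^m = 4·(3·4^m − 3^m) + 3^m = 3·4^{m+1} − 4·3^m + 3^m = 3·4^{m+1} − 3·3^m = 3·4^{m+1} − 3^{m+1}.
So the formula holds for m+1, and by induction b_i = 3·4^i − 3^i for all i ≥ 0.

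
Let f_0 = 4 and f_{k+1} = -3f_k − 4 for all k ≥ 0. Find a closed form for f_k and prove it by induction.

Claim: f_k = 5·(-3)^k − 1.

Base case: f_0 = 4, and 5·(-3)^0 − 1 = 5 − 1 = 4.
Assume f_m = 5·(-3)^m − 1 for some m ≥ 0.
Then f_{m+1} = -3f_m − 4 = -3·(5·(-3)^m − 1) − 4 = -15·(-3)^m + 3 − 4 = 5·(-3)^{m+1} − 1.
Hence f_k = 5·(-3)^k − 1 for every k ≥ 0, by induction.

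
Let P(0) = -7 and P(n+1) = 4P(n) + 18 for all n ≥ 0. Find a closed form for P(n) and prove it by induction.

Claim: P(n) = -4^n − 6.

Base case: P(0) = -7, and -4^0 − 6 = -1 − 6 = -7.
Assume P(k) = -4^k − 6 for some k ≥ 0.
Then P(k+1) = 4P(k) + 18 = 4·(-4^k − 6) + 18 = -4^{k+1} − 24 + 18 = -4^{k+1} − 6.
By induction, P(n) = -4^n − 6 for all n ≥ 0.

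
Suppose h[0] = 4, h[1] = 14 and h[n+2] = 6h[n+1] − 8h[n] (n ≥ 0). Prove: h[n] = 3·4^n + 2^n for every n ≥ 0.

Base cases: h[0] = 4 and 3·4^0 + 2^0 = 4; h[1] = 14 and 3·4^1 + 2^1 = 14.
Assume h[j] = 3·4^j + 2^j for all 0 ≤ j ≤ k, where k ≥ 1.
Then h[k+1] = 6h[k] − 8h[k−1] = 6·(3·4^k + 2^k) − 8·(3·4^{k−1} + 2^{k−1}) = 3·(6·4 − 8)4^{k−1} + (6·2 − 8)2^{k−1} = 48·4^{k−1} + 4·2^{k−1} = 3·4^{k+1} + 2^{k+1}.
This completes the inductive step, so h[n] = 3·4^n + 2^n for all n ≥ 0.

h[n] = 3·4^n + 2^n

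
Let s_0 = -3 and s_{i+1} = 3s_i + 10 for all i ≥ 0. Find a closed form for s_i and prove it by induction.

Claim: s_i = 2·3^i − 5.

Base case: s_0 = -3, and 2·3^0 − 5 = 2 − 5 = -3.
Assume s_k = 2·3^k − 5 for some k ≥ 0.
Then s_{k+1} = 3s_k + 10 = 3·(2·3^k − 5) + 10 = 6·3^k − 15 + 10 = 2·3^{k+1} − 5.
Hence s_i = 2·3^i − 5 for every i ≥ 0, by induction.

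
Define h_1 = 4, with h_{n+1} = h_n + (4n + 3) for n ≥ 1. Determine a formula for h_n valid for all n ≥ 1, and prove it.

Claim: h_n = 2n^2 + n + 1.

Base case: h_1 = 4, and 2·1^2 + 1 + 1 = 4.
Assume h_m = 2m^2 + m + 1.
Then h_{m+1} = h_m + (4m + 3) = (2m^2 + m + 1) + (4m + 3) = 2m^2 + 5m + 4,
and 2·(m+1)^2 + (m+1) + 1 = 2m^2 + 5m + 4.
By induction, h_n = 2n^2 + n + 1 for all n ≥ 1.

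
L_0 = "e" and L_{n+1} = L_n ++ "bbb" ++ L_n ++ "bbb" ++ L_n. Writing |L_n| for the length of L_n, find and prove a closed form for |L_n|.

Claim: |L_n| = 4·3^n − 3.

Base case: |L_0| = 1, and 4·3^0 − 3 = 1.
Assume |L_m| = 4·3^m − 3.
Then |L_{m+1}| = 3|L_m| + 6 = 3(4·3^m − 3) + 6 = 4·3^{m+1} − 9 + 6 = 4·3^{m+1} − 3.
By induction, |L_n| = 4·3^n − 3 for all n ≥ 0.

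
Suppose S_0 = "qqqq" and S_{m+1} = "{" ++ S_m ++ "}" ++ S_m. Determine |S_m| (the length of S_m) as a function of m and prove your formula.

Claim: |S_m| = 6·2^m − 2.

Base case: |S_0| = 4, and 6·2^0 − 2 = 4.
Assume |S_j| = 6·2^j − 2.
Then |S_{j+1}| = 1 + |S_j| + 1 + |S_j| = 2|S_j| + 2 = 2(6·2^j − 2) + 2 = 6·2^{j+1} − 4 + 2 = 6·2^{j+1} − 2.
This completes the inductive step, so |S_m| = 6·2^m − 2 for all m ≥ 0.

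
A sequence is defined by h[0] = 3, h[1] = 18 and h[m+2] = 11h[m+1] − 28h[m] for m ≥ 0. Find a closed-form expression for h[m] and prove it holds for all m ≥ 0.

Claim: h[m] = 2·7^m + 4^m.

Base cases: h[0] = 3 and 2·7^0 + 4^0 = 3; h[1] = 18 and 2·7^1 + 4^1 = 18.
Assume h[j] = 2·7^j + 4^j for all 0 ≤ j ≤ k, where k ≥ 1.
Then h[k+1] = 11h[k] − 28h[k−1] = 11·(2·7^k + 4^k) − 28·(2·7^{k−1} + 4^{k−1}) = 2·(11·7 − 28)7^{k−1} + (11·4 − 28)4^{k−1} = 98·7^{k−1} + 16·4^{k−1} = 2·7^{k+1} + 4^{k+1}.
So the formula holds for k+1, and by strong induction h[m] = 2·7^m + 4^m for all m ≥ 0.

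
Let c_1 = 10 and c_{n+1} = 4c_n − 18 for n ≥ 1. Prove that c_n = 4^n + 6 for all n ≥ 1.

Base case: c_1 = 10, and 4^1 + 6 = 4 + 6 = 10.
Assume c_m = 4^m + 6 for some m ≥ 1.
Then c_{m+1} = 4c_m − 18 = 4·(4^m + 6) − 18 = 4^{m+1} + 24 − 18 = 4^{m+1} + 6.
By induction, c_n = 4^n + 6 for all n ≥ 1.

c_n = 4^n + 6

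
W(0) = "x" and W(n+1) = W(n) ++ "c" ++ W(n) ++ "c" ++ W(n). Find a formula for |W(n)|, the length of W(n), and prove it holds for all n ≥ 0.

Claim: |W(n)| = 2·3^n − 1.

Base case: |W(0)| = 1, and 2·3^0 − 1 = 1.
Assume |W(r)| = 2·3^r − 1.
Then |W(r+1)| = 3|W(r)| + 2 = 3(2·3^r − 1) + 2 = 2·3^{r+1} − 3 + 2 = 2·3^{r+1} − 1.
Hence |W(n)| = 2·3^n − 1 for every n ≥ 0, by induction.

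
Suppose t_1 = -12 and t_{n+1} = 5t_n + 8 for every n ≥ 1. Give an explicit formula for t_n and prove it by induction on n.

Claim: t_n = -2·5^n − 2.

Base case: t_1 = -12, and -2·5^1 − 2 = -10 − 2 = -12.
Assume t_j = -2·5^j − 2 for some j ≥ 1.
Then t_{j+1} = 5t_j + 8 = 5·(-2·5^j − 2) + 8 = -10·5^j − 10 + 8 = -2·5^{j+1} − 2.
By induction, t_n = -2·5^n − 2 for all n ≥ 1.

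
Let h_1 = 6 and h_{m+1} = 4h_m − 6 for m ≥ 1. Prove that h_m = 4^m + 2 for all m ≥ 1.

Base case: h_1 = 6, and 4^1 + 2 = 4 + 2 = 6.
Assume h_k = 4^k + 2 for some k ≥ 1.
Then h_{k+1} = 4h_k − 6 = 4·(4^k + 2) − 6 = 4^{k+1} + 8 − 6 = 4^{k+1} + 2.
By induction, h_m = 4^m + 2 for all m ≥ 1.

h_m = 4^m + 2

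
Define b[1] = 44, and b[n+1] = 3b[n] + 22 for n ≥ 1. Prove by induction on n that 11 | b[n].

Base case: b[1] = 44 = 11·4, so 11 | b[1].
Assume 11 | b[k], so b[k] = 11t for some integer t.
Then b[k+1] = 3b[k] + 22 = 3·(11t) + 22 = 11(3t + 2), so 11 | b[k+1].
This completes the inductive step, so 11 | b[n] for all n ≥ 1.

11 | b[n]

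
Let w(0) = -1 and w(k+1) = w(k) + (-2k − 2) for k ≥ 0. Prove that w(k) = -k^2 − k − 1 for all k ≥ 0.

Base case: w(0) = -1, and -0^2 − 0 − 1 = -1.
Assume w(m) = -m^2 − m − 1.
Then w(m+1) = w(m) + (-2m − 2) = (-m^2 − m − 1) + (-2m − 2) = -m^2 − 3m − 3,
and -(m+1)^2 − (m+1) − 1 = -m^2 − 3m − 3.
By induction, w(k) = -k^2 − k − 1 for all k ≥ 0.

w(k) = -k^2 − k − 1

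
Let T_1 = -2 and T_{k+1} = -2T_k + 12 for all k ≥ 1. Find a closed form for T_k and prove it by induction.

Claim: T_k = 3·(-2)^k + 4.

Base case: T_1 = -2, and 3·(-2)^1 + 4 = -6 + 4 = -2.
Assume T_r = 3·(-2)^r + 4 for some r ≥ 1.
Then T_{r+1} = -2T_r + 12 = -2·(3·(-2)^r + 4) + 12 = -6·(-2)^r − 8 + 12 = 3·(-2)^{r+1} + 4.
So the formula holds for r+1, and by induction T_k = 3·(-2)^k + 4 for all k ≥ 1.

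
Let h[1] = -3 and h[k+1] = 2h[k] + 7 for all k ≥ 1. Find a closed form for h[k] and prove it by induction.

Claim: h[k] = 2^{k+1} − 7.

Base case: h[1] = -3, and 2^{1+1} − 7 = 4 − 7 = -3.
Assume h[j] = 2^{j+1} − 7 for some j ≥ 1.
Then h[j+1] = 2h[j] + 7 = 2·(2^{j+1} − 7) + 7 = 2^{j+2} − 14 + 7 = 2^{j+2} − 7.
So the formula holds for j+1, and by induction h[k] = 2^{k+1} − 7 for all k ≥ 1.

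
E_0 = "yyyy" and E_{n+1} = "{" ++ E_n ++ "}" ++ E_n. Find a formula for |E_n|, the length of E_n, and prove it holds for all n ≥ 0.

Claim: |E_n| = 6·2^n − 2.

Base case: |E_0| = 4, and 6·2^0 − 2 = 4.
Assume |E_k| = 6·2^k − 2.
Then |E_{k+1}| = 1 + |E_k| + 1 + |E_k| = 2|E_k| + 2 = 2(6·2^k − 2) + 2 = 6·2^{k+1} − 4 + 2 = 6·2^{k+1} − 2.
By induction, |E_n| = 6·2^n − 2 for all n ≥ 0.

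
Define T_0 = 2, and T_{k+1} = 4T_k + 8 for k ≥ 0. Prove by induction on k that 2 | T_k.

Base case: T_0 = 2 = 2·1, so 2 | T_0.
Assume 2 | T_m, so T_m = 2t for some integer t.
Then T_{m+1} = 4T_m + 8 = 4·(2t) + 8 = 2(4t + 4), so 2 | T_{m+1}.
This completes the inductive step, so 2 | T_k for all k ≥ 0.

2 | T_k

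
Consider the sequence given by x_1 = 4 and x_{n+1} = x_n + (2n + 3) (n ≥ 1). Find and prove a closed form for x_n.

Claim: x_n = n^2 + 2n + 1.

Base case: x_1 = 4, and 1^2 + 2·1 + 1 = 4.
Assume x_k = k^2 + 2k + 1.
Then x_{k+1} = x_k + (2k + 3) = (k^2 + 2k + 1) + (2k + 3) = k^2 + 4k + 4,
and (k+1)^2 + 2·(k+1) + 1 = k^2 + 4k + 4.
By induction, x_n = n^2 + 2n + 1 for all n ≥ 1.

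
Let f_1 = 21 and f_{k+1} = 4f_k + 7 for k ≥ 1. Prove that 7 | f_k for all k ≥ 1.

Base case: f_1 = 21 = 7·3, so 7 | f_1.
Assume 7 | f_j, so f_j = 7t for some integer t.
Then f_{j+1} = 4f_j + 7 = 4·(7t) + 7 = 7(4t + 1), so 7 | f_{j+1}.
By induction, 7 | f_k for all k ≥ 1.

7 | f_k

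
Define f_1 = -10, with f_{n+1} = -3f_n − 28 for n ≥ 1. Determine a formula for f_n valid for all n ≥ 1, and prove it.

Claim: f_n = (-3)^n − 7.

Base case: f_1 = -10, and (-3)^1 − 7 = -3 − 7 = -10.
Assume f_j = (-3)^j − 7 for some j ≥ 1.
Then f_{j+1} = -3f_j − 28 = -3·((-3)^j − 7) − 28 = -3·(-3)^j + 21 − 28 = (-3)^{j+1} − 7.
By induction, f_n = (-3)^n − 7 for all n ≥ 1.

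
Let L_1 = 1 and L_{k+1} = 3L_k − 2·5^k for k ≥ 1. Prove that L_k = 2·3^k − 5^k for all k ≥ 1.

Base case: L_1 = 1, and 2·3^1 − 5^1 = 6 − 5 = 1.
Assume L_m = 2·3^m − 5^m for some m ≥ 1.
Then L_{m+1} = 3L_m − 2·5^m = 3·(2·3^m − 5^m) − 2·5^m = 2·3^{m+1} − 3·5^m − 2·5^m = 2·3^{m+1} − 5·5^m = 2·3^{m+1} − 5^{m+1}.
By induction, L_k = 2·3^k − 5^k for all k ≥ 1.

L_k = 2·3^k − 5^k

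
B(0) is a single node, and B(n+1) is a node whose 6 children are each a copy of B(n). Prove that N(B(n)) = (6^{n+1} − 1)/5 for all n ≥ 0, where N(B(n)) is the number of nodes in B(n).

Base case: N(B(0)) = 1, and (6^{0+1} − 1)/5 = 1.
Assume N(B(j)) = (6^{j+1} − 1)/5.
Then N(B(j+1)) = 1 + 6N(B(j)) = 1 + 6·(6^{j+1} − 1)/5 = 1 + (6^{j+2} − 6)/5 = (5 + 6^{j+2} − 6)/5 = (6^{j+2} − 1)/5.
Hence N(B(n)) = (6^{n+1} − 1)/5 for every n ≥ 0, by induction.

N(B(n)) = (6^{n+1} − 1)/5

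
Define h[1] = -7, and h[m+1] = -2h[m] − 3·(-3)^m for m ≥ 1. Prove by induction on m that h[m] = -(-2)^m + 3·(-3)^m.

Base case: h[1] = -7, and -(-2)^1 + 3·(-3)^1 = 2 − 9 = -7.
Assume h[r] = -(-2)^r + 3·(-3)^r for some r ≥ 1.
Then h[r+1] = -2h[r] − 3·(-3)^r = -2·(-(-2)^r + 3·(-3)^r) − 3·(-3)^r = -(-2)^{r+1} − 6·(-3)^r − 3·(-3)^r = -(-2)^{r+1} − 9·(-3)^r = -(-2)^{r+1} + 3·(-3)^{r+1}.
So the formula holds for r+1, and by induction h[m] = -(-2)^m + 3·(-3)^m for all m ≥ 1.

h[m] = -(-2)^m + 3·(-3)^m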